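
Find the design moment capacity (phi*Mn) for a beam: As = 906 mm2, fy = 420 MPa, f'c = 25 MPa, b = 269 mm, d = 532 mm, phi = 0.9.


a = As * fy / (0.85 * f'c * b)
= 906 * 420 / (0.85 * 25 * 269)
= 66.5681 mm
Mn = As * fy * (d - a/2) / 10^6
= 189.7714 kN-m
phi*Mn = 0.9 * 189.7714 = 170.79 kN-m

170.79


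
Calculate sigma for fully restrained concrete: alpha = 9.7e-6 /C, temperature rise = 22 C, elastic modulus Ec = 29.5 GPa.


sigma = alpha * dT * Ec
= 9.7e-6 * 22 * 29.5 * 1000
= 6.295 MPa

6.295


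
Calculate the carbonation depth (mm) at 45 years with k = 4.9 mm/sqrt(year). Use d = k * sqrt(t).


depth = k * sqrt(t)
= 4.9 * sqrt(45)
= 32.87 mm

32.87


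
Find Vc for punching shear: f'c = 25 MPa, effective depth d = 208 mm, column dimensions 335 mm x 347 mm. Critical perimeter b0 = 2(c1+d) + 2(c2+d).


b0 = 2*(335 + 208) + 2*(347 + 208) = 2196 mm
Vc = 0.33 * sqrt(25) * 2196 * 208 / 1000
= 753.67 kN

753.67


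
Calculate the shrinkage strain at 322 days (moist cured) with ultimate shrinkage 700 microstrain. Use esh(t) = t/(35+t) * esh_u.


esh(322) = 322 / (35 + 322) * 700
= 322 / 357 * 700
= 631.4 microstrain

631.4


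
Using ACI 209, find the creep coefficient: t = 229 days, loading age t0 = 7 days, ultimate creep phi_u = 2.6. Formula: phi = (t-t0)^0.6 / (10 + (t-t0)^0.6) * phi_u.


dt = 229 - 7 = 222
phi = 222^0.6 / (10 + 222^0.6) * 2.6
= 1.869

1.869


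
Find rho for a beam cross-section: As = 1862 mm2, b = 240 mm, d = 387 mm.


rho = As / (b * d)
= 1862 / (240 * 387)
= 0.02

0.02


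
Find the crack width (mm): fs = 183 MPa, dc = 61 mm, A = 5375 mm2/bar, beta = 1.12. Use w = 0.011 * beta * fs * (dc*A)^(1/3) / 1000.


w = 0.011 * beta * fs * (dc * A)^(1/3) / 1000
= 0.011 * 1.12 * 183 * (61 * 5375)^(1/3) / 1000
= 0.155 mm

0.155


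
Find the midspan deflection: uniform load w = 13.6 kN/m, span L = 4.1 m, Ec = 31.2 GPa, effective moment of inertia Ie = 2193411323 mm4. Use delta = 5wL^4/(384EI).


Convert: L = 4.1 m = 4100 mm, Ec = 31.2 GPa = 31200 MPa
delta = 5 * 13.6 * 4100^4 / (384 * 31200 * 2193411323)
= 0.73 mm

0.73


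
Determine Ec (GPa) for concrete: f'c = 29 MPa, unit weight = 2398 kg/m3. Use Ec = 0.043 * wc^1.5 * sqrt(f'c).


Ec = 0.043 * 2398^1.5 * sqrt(29) / 1000
= 27.19 GPa

27.19


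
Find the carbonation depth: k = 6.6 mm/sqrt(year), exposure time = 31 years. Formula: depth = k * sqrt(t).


depth = k * sqrt(t)
= 6.6 * sqrt(31)
= 36.75 mm

36.75


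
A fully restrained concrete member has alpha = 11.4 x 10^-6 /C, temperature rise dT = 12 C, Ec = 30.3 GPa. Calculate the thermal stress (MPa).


sigma = alpha * dT * Ec
= 11.4e-6 * 12 * 30.3 * 1000
= 4.145 MPa

4.145


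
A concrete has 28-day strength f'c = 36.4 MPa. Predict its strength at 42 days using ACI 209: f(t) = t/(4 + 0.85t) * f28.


f(42) = 42 / (4 + 0.85 * 42) * 36.4
= 42 / 39.7 * 36.4
= 38.51 MPa

38.51


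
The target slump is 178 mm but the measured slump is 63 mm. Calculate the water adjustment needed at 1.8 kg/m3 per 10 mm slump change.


Difference = 178 - 63 = 115 mm
Water adjustment = 115 * 1.8 / 10 = 20.7 kg/m3

20.7


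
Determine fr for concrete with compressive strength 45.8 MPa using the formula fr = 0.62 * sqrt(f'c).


fr = 0.62 * sqrt(45.8)
= 4.196 MPa

4.196


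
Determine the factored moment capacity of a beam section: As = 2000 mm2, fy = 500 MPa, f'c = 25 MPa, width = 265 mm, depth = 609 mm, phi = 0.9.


a = As * fy / (0.85 * f'c * b)
= 2000 * 500 / (0.85 * 25 * 265)
= 177.5805 mm
Mn = As * fy * (d - a/2) / 10^6
= 520.2098 kN-m
phi*Mn = 0.9 * 520.2098 = 468.19 kN-m

468.19


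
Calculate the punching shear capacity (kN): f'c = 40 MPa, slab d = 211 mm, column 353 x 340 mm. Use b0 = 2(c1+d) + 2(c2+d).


b0 = 2*(353 + 211) + 2*(340 + 211) = 2230 mm
Vc = 0.33 * sqrt(40) * 2230 * 211 / 1000
= 982.04 kN

982.04


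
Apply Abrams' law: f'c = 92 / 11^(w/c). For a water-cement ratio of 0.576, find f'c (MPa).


f'c = 92 / 11^0.576
= 92 / 3.98
= 23.12 MPa

23.12


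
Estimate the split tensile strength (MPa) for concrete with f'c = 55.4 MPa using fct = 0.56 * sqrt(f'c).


fct = 0.56 * sqrt(55.4)
= 0.56 * 7.443
= 4.168 MPa

4.168


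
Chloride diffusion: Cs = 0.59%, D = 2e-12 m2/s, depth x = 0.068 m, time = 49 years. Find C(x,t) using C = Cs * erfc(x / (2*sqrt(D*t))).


t_seconds = 49 * 365.25 * 24 * 3600 = 1546322400.0 s
arg = 0.068 / (2 * sqrt(2e-12 * 1546322400.0))
= 0.6114
erfc(0.6114) = 0.3872
C = 0.59 * 0.3872 = 0.2285%

0.2285


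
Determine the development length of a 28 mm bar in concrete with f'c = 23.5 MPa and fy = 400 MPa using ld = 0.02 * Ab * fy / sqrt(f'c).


Ab = pi * 28^2 / 4 = 615.752 mm2
ld = 0.02 * 615.752 * 400 / sqrt(23.5)
= 1016.2 mm

1016.2


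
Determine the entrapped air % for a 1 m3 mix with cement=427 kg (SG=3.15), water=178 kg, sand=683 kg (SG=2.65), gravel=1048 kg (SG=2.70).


Vol cement = 427 / (3.15 * 1000) = 0.135556 m3
Vol water = 178 / 1000 = 0.178 m3
Vol sand = 683 / (2.65 * 1000) = 0.257736 m3
Vol gravel = 1048 / (2.70 * 1000) = 0.388148 m3
Total solid + water volume = 0.95944 m3
Air = (1 - 0.95944) * 100 = 4.06%

4.06


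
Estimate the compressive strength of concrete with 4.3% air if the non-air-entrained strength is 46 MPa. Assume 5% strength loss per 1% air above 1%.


Strength loss = (4.3 - 1) * 5 = 16.5%
f'c = 46 * (1 - 16.5/100)
= 38.41 MPa

38.41


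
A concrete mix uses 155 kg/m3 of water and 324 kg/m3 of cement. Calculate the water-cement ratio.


w/c = water / cement
w/c = 155 / 324 = 0.478

0.478


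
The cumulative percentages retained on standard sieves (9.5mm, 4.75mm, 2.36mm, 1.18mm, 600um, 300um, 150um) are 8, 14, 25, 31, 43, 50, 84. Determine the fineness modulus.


FM = sum(cumulative % retained) / 100
= 255 / 100
= 2.55

2.55


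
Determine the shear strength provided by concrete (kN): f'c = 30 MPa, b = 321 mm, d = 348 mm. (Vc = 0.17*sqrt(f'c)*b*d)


Vc = 0.17 * sqrt(30) * 321 * 348 / 1000
= 104.01 kN

104.01


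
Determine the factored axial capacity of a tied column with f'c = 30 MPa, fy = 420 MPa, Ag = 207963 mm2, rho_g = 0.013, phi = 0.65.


Ast = rho * Ag = 0.013 * 207963 = 2703.519 mm2
phi*Pn = 0.65 * 0.80 * (0.85 * 30 * (207963 - 2703.519) + 420 * 2703.519) / 1000
= 3312.19 kN

3312.19


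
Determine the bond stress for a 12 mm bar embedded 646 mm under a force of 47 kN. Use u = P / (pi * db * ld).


u = P / (pi * db * ld)
= 47 * 1000 / (pi * 12 * 646)
= 1.93 MPa

1.93


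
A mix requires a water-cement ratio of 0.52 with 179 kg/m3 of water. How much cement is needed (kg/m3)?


Cement = water / (w/c)
= 179 / 0.52
= 344.2 kg/m3

344.2


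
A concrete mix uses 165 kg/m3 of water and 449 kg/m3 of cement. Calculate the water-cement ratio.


w/c = water / cement
w/c = 165 / 449 = 0.367

0.367


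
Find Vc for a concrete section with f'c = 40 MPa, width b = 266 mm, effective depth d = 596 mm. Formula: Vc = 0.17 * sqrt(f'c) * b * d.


Vc = 0.17 * sqrt(40) * 266 * 596 / 1000
= 170.45 kN

170.45


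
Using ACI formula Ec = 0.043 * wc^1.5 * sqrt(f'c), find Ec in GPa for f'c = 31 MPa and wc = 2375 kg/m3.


Ec = 0.043 * 2375^1.5 * sqrt(31) / 1000
= 27.71 GPa

27.71


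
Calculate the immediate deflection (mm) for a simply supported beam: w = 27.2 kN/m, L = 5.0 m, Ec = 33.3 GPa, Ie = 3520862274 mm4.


Convert: L = 5.0 m = 5000 mm, Ec = 33.3 GPa = 33300 MPa
delta = 5 * 27.2 * 5000^4 / (384 * 33300 * 3520862274)
= 1.89 mm

1.89


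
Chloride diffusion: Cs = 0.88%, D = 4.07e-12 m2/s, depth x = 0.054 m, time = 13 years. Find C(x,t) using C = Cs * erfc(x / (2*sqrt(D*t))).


t_seconds = 13 * 365.25 * 24 * 3600 = 410248800.0 s
arg = 0.054 / (2 * sqrt(4.07e-12 * 410248800.0))
= 0.6608
erfc(0.6608) = 0.3501
C = 0.88 * 0.3501 = 0.3081%

0.3081


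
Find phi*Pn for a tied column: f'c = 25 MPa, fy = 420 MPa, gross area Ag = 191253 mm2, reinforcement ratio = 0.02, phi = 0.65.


Ast = rho * Ag = 0.02 * 191253 = 3825.06 mm2
phi*Pn = 0.65 * 0.80 * (0.85 * 25 * (191253 - 3825.06) + 420 * 3825.06) / 1000
= 2906.47 kN

2906.47


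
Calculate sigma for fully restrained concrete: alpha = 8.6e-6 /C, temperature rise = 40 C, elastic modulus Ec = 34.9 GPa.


sigma = alpha * dT * Ec
= 8.6e-6 * 40 * 34.9 * 1000
= 12.006 MPa

12.006


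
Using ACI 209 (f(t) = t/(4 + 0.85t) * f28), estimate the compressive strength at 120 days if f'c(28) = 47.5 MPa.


f(120) = 120 / (4 + 0.85 * 120) * 47.5
= 120 / 106.0 * 47.5
= 53.77 MPa

53.77


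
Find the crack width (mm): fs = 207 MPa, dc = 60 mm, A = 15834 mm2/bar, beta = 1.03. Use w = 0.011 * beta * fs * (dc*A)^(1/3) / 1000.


w = 0.011 * beta * fs * (dc * A)^(1/3) / 1000
= 0.011 * 1.03 * 207 * (60 * 15834)^(1/3) / 1000
= 0.231 mm

0.231


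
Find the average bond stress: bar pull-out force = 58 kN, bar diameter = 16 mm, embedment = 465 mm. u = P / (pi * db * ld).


u = P / (pi * db * ld)
= 58 * 1000 / (pi * 16 * 465)
= 2.481 MPa

2.481


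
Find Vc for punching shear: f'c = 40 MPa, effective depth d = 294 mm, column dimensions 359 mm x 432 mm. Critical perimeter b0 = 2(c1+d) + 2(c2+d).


b0 = 2*(359 + 294) + 2*(432 + 294) = 2758 mm
Vc = 0.33 * sqrt(40) * 2758 * 294 / 1000
= 1692.33 kN

1692.33


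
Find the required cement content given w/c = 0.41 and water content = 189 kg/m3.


Cement = water / (w/c)
= 189 / 0.41
= 461.0 kg/m3

461.0


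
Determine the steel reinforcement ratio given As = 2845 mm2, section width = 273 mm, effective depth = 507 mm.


rho = As / (b * d)
= 2845 / (273 * 507)
= 0.0206

0.0206


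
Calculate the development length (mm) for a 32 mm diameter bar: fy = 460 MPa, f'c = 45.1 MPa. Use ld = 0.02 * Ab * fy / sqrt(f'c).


Ab = pi * 32^2 / 4 = 804.248 mm2
ld = 0.02 * 804.248 * 460 / sqrt(45.1)
= 1101.8 mm

1101.8


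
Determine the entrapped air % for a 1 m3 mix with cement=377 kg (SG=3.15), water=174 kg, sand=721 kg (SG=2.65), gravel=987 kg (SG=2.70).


Vol cement = 377 / (3.15 * 1000) = 0.119683 m3
Vol water = 174 / 1000 = 0.174 m3
Vol sand = 721 / (2.65 * 1000) = 0.272075 m3
Vol gravel = 987 / (2.70 * 1000) = 0.365556 m3
Total solid + water volume = 0.931314 m3
Air = (1 - 0.931314) * 100 = 6.87%

6.87


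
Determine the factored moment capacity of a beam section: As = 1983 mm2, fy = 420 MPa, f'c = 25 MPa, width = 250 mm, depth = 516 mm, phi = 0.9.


a = As * fy / (0.85 * f'c * b)
= 1983 * 420 / (0.85 * 25 * 250)
= 156.7736 mm
Mn = As * fy * (d - a/2) / 10^6
= 364.4705 kN-m
phi*Mn = 0.9 * 364.4705 = 328.02 kN-m

328.02


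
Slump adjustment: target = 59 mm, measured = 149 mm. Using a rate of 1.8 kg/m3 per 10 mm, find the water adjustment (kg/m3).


Difference = 59 - 149 = -90 mm
Water adjustment = -90 * 1.8 / 10 = -16.2 kg/m3

-16.2


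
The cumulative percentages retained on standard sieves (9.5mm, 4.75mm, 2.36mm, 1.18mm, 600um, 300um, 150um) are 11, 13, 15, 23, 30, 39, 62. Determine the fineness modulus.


FM = sum(cumulative % retained) / 100
= 193 / 100
= 1.93

1.93


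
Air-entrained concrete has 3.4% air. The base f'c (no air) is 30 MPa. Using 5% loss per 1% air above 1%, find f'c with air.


Strength loss = (3.4 - 1) * 5 = 12.0%
f'c = 30 * (1 - 12.0/100)
= 26.4 MPa

26.4


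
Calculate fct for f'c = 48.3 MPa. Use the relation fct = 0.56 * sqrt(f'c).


fct = 0.56 * sqrt(48.3)
= 0.56 * 6.95
= 3.892 MPa

3.892


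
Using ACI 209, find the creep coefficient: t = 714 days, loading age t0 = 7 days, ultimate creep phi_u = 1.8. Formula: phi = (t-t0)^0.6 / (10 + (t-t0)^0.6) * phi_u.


dt = 714 - 7 = 707
phi = 707^0.6 / (10 + 707^0.6) * 1.8
= 1.506

1.506


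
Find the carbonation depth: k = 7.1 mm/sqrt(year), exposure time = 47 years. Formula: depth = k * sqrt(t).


depth = k * sqrt(t)
= 7.1 * sqrt(47)
= 48.68 mm

48.68


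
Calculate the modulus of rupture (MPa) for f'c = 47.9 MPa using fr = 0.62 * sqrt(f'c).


fr = 0.62 * sqrt(47.9)
= 4.291 MPa

4.291


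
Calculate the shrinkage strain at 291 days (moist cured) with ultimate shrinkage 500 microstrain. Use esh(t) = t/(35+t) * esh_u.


esh(291) = 291 / (35 + 291) * 500
= 291 / 326 * 500
= 446.3 microstrain

446.3


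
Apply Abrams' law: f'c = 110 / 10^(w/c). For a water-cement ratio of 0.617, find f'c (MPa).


f'c = 110 / 10^0.617
= 110 / 4.14
= 26.57 MPa

26.57


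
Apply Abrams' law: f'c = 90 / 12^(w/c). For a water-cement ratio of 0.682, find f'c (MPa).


f'c = 90 / 12^0.682
= 90 / 5.445
= 16.53 MPa

16.53


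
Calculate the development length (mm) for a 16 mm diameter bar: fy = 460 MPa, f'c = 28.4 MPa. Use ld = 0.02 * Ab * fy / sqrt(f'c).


Ab = pi * 16^2 / 4 = 201.062 mm2
ld = 0.02 * 201.062 * 460 / sqrt(28.4)
= 347.1 mm

347.1


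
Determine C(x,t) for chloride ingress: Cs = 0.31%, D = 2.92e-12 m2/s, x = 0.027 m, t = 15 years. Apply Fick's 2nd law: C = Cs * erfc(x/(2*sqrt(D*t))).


t_seconds = 15 * 365.25 * 24 * 3600 = 473364000.0 s
arg = 0.027 / (2 * sqrt(2.92e-12 * 473364000.0))
= 0.3631
erfc(0.3631) = 0.6076
C = 0.31 * 0.6076 = 0.1884%

0.1884


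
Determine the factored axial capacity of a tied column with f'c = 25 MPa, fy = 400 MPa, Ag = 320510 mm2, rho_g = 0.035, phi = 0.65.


Ast = rho * Ag = 0.035 * 320510 = 11217.85 mm2
phi*Pn = 0.65 * 0.80 * (0.85 * 25 * (320510 - 11217.85) + 400 * 11217.85) / 1000
= 5750.99 kN

5750.99


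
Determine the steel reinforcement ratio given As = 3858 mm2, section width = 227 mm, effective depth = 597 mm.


rho = As / (b * d)
= 3858 / (227 * 597)
= 0.0285

0.0285


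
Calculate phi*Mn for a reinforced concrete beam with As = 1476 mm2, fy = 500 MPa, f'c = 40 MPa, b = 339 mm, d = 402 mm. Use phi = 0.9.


a = As * fy / (0.85 * f'c * b)
= 1476 * 500 / (0.85 * 40 * 339)
= 64.0292 mm
Mn = As * fy * (d - a/2) / 10^6
= 273.0492 kN-m
phi*Mn = 0.9 * 273.0492 = 245.74 kN-m

245.74


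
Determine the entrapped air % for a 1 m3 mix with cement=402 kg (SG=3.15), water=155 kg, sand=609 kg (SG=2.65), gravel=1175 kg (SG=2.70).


Vol cement = 402 / (3.15 * 1000) = 0.127619 m3
Vol water = 155 / 1000 = 0.155 m3
Vol sand = 609 / (2.65 * 1000) = 0.229811 m3
Vol gravel = 1175 / (2.70 * 1000) = 0.435185 m3
Total solid + water volume = 0.947616 m3
Air = (1 - 0.947616) * 100 = 5.24%

5.24


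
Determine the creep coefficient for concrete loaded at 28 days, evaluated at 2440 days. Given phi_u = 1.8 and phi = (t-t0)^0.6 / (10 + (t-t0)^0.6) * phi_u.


dt = 2440 - 28 = 2412
phi = 2412^0.6 / (10 + 2412^0.6) * 1.8
= 1.646

1.646


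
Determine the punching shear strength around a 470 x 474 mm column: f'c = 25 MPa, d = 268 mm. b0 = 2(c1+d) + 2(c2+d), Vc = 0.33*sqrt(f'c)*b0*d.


b0 = 2*(470 + 268) + 2*(474 + 268) = 2960 mm
Vc = 0.33 * sqrt(25) * 2960 * 268 / 1000
= 1308.91 kN

1308.91


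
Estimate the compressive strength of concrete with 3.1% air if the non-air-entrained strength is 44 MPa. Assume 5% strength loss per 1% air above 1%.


Strength loss = (3.1 - 1) * 5 = 10.5%
f'c = 44 * (1 - 10.5/100)
= 39.38 MPa

39.38


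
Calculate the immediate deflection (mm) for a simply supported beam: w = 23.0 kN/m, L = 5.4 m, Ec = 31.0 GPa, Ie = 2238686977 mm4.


Convert: L = 5.4 m = 5400 mm, Ec = 31.0 GPa = 31000 MPa
delta = 5 * 23.0 * 5400^4 / (384 * 31000 * 2238686977)
= 3.67 mm

3.67


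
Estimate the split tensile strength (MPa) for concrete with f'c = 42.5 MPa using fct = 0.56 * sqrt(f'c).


fct = 0.56 * sqrt(42.5)
= 0.56 * 6.519
= 3.651 MPa

3.651


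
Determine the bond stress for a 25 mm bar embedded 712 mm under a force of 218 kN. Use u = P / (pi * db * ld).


u = P / (pi * db * ld)
= 218 * 1000 / (pi * 25 * 712)
= 3.898 MPa

3.898


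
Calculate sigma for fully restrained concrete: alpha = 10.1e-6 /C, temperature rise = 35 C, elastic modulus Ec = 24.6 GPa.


sigma = alpha * dT * Ec
= 10.1e-6 * 35 * 24.6 * 1000
= 8.696 MPa

8.696


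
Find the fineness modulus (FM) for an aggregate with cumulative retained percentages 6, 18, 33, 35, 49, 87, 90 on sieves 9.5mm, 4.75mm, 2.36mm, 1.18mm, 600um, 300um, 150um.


FM = sum(cumulative % retained) / 100
= 318 / 100
= 3.18

3.18


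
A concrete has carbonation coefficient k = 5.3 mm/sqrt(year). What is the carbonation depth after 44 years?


depth = k * sqrt(t)
= 5.3 * sqrt(44)
= 35.16 mm

35.16


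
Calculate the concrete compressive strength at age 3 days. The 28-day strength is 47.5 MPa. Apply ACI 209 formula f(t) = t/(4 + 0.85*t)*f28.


f(3) = 3 / (4 + 0.85 * 3) * 47.5
= 3 / 6.55 * 47.5
= 21.76 MPa

21.76


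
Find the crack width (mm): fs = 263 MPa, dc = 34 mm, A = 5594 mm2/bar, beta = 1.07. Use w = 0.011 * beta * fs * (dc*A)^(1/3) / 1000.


w = 0.011 * beta * fs * (dc * A)^(1/3) / 1000
= 0.011 * 1.07 * 263 * (34 * 5594)^(1/3) / 1000
= 0.178 mm

0.178


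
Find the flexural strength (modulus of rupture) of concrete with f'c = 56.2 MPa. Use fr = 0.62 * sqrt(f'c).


fr = 0.62 * sqrt(56.2)
= 4.648 MPa

4.648


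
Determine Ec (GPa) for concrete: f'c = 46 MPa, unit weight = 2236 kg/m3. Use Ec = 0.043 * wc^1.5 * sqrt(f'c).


Ec = 0.043 * 2236^1.5 * sqrt(46) / 1000
= 30.84 GPa

30.84


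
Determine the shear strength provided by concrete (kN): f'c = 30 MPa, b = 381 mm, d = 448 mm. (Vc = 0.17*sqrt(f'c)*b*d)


Vc = 0.17 * sqrt(30) * 381 * 448 / 1000
= 158.93 kN

158.93


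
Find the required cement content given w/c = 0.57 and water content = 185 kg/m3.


Cement = water / (w/c)
= 185 / 0.57
= 324.6 kg/m3

324.6


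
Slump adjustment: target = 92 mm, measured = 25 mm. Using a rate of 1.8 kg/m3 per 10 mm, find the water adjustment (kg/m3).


Difference = 92 - 25 = 67 mm
Water adjustment = 67 * 1.8 / 10 = 12.1 kg/m3

12.1


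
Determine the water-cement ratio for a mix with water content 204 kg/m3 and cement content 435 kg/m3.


w/c = water / cement
w/c = 204 / 435 = 0.469

0.469


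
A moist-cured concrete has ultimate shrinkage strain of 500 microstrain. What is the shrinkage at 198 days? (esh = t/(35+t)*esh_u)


esh(198) = 198 / (35 + 198) * 500
= 198 / 233 * 500
= 424.9 microstrain

424.9


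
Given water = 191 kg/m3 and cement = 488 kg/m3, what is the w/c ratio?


w/c = water / cement
w/c = 191 / 488 = 0.391

0.391


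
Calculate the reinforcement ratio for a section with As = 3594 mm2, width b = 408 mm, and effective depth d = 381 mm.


rho = As / (b * d)
= 3594 / (408 * 381)
= 0.0231

0.0231


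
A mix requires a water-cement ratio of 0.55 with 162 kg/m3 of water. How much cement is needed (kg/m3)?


Cement = water / (w/c)
= 162 / 0.55
= 294.5 kg/m3

294.5


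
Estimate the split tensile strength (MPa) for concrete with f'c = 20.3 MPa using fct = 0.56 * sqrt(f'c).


fct = 0.56 * sqrt(20.3)
= 0.56 * 4.506
= 2.523 MPa

2.523


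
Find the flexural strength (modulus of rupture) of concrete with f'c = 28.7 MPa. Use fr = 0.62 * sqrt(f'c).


fr = 0.62 * sqrt(28.7)
= 3.321 MPa

3.321


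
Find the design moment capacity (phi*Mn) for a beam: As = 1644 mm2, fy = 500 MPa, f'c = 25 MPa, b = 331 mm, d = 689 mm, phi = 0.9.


a = As * fy / (0.85 * f'c * b)
= 1644 * 500 / (0.85 * 25 * 331)
= 116.8651 mm
Mn = As * fy * (d - a/2) / 10^6
= 518.3264 kN-m
phi*Mn = 0.9 * 518.3264 = 466.49 kN-m

466.49


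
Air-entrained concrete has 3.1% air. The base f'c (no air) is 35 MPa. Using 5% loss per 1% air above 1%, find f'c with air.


Strength loss = (3.1 - 1) * 5 = 10.5%
f'c = 35 * (1 - 10.5/100)
= 31.32 MPa

31.32


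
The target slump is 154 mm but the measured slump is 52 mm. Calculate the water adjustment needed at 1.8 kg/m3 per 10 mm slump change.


Difference = 154 - 52 = 102 mm
Water adjustment = 102 * 1.8 / 10 = 18.4 kg/m3

18.4


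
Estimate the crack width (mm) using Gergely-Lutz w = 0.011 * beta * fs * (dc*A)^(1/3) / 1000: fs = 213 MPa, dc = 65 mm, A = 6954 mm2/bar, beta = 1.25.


w = 0.011 * beta * fs * (dc * A)^(1/3) / 1000
= 0.011 * 1.25 * 213 * (65 * 6954)^(1/3) / 1000
= 0.225 mm

0.225


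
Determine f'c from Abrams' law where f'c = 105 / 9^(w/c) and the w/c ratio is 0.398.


f'c = 105 / 9^0.398
= 105 / 2.398
= 43.79 MPa

43.79


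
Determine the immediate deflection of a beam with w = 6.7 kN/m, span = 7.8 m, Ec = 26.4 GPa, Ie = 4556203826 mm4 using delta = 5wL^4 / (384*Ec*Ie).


Convert: L = 7.8 m = 7800 mm, Ec = 26.4 GPa = 26400 MPa
delta = 5 * 6.7 * 7800^4 / (384 * 26400 * 4556203826)
= 2.68 mm

2.68


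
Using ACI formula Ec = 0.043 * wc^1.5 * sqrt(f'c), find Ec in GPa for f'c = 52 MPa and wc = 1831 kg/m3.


Ec = 0.043 * 1831^1.5 * sqrt(52) / 1000
= 24.29 GPa

24.29


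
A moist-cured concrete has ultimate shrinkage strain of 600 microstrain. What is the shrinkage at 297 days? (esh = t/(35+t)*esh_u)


esh(297) = 297 / (35 + 297) * 600
= 297 / 332 * 600
= 536.7 microstrain

536.7


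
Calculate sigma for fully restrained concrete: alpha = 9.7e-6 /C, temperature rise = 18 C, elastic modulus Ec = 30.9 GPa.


sigma = alpha * dT * Ec
= 9.7e-6 * 18 * 30.9 * 1000
= 5.395 MPa

5.395


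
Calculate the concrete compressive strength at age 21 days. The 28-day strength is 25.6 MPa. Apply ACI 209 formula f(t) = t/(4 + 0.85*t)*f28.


f(21) = 21 / (4 + 0.85 * 21) * 25.6
= 21 / 21.85 * 25.6
= 24.6 MPa

24.6


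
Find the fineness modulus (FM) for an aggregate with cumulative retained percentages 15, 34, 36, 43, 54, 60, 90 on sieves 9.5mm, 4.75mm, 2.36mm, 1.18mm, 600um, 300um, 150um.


FM = sum(cumulative % retained) / 100
= 332 / 100
= 3.32

3.32


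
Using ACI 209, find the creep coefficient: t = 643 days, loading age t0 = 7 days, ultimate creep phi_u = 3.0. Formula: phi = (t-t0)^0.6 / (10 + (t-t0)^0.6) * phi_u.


dt = 643 - 7 = 636
phi = 636^0.6 / (10 + 636^0.6) * 3.0
= 2.484

2.484


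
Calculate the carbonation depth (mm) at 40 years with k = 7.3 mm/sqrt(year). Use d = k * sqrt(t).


depth = k * sqrt(t)
= 7.3 * sqrt(40)
= 46.17 mm

46.17


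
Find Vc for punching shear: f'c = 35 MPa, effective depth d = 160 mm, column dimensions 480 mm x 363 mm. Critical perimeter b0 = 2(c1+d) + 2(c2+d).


b0 = 2*(480 + 160) + 2*(363 + 160) = 2326 mm
Vc = 0.33 * sqrt(35) * 2326 * 160 / 1000
= 726.57 kN

726.57


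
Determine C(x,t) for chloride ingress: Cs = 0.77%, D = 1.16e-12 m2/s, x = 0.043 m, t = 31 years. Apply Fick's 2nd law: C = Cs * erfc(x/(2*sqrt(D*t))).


t_seconds = 31 * 365.25 * 24 * 3600 = 978285600.0 s
arg = 0.043 / (2 * sqrt(1.16e-12 * 978285600.0))
= 0.6382
erfc(0.6382) = 0.3667
C = 0.77 * 0.3667 = 0.2824%

0.2824


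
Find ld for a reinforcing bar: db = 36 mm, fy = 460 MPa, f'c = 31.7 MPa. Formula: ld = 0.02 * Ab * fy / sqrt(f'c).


Ab = pi * 36^2 / 4 = 1017.876 mm2
ld = 0.02 * 1017.876 * 460 / sqrt(31.7)
= 1663.2 mm

1663.2


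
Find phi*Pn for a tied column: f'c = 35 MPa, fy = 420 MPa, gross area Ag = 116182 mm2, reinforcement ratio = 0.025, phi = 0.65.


Ast = rho * Ag = 0.025 * 116182 = 2904.55 mm2
phi*Pn = 0.65 * 0.80 * (0.85 * 35 * (116182 - 2904.55) + 420 * 2904.55) / 1000
= 2386.76 kN

2386.76


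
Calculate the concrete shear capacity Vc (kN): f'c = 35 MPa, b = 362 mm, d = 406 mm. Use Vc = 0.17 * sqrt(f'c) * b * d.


Vc = 0.17 * sqrt(35) * 362 * 406 / 1000
= 147.81 kN

147.81


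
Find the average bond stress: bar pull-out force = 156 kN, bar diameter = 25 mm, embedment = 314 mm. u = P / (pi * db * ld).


u = P / (pi * db * ld)
= 156 * 1000 / (pi * 25 * 314)
= 6.326 MPa

6.326


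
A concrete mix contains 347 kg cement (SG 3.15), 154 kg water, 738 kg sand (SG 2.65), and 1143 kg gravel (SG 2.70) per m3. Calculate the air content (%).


Vol cement = 347 / (3.15 * 1000) = 0.110159 m3
Vol water = 154 / 1000 = 0.154 m3
Vol sand = 738 / (2.65 * 1000) = 0.278491 m3
Vol gravel = 1143 / (2.70 * 1000) = 0.423333 m3
Total solid + water volume = 0.965983 m3
Air = (1 - 0.965983) * 100 = 3.4%

3.4


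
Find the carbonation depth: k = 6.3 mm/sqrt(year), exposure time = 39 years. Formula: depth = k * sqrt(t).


depth = k * sqrt(t)
= 6.3 * sqrt(39)
= 39.34 mm

39.34


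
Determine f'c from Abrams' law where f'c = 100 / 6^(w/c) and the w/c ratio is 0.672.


f'c = 100 / 6^0.672
= 100 / 3.334
= 30.0 MPa

30.0


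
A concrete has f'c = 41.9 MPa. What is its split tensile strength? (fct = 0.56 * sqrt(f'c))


fct = 0.56 * sqrt(41.9)
= 0.56 * 6.473
= 3.625 MPa

3.625


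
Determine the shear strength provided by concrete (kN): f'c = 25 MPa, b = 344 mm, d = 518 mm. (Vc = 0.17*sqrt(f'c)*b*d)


Vc = 0.17 * sqrt(25) * 344 * 518 / 1000
= 151.46 kN

151.46


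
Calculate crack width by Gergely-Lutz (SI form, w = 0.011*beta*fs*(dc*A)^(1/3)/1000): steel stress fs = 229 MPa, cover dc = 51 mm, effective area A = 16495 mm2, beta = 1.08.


w = 0.011 * beta * fs * (dc * A)^(1/3) / 1000
= 0.011 * 1.08 * 229 * (51 * 16495)^(1/3) / 1000
= 0.257 mm

0.257


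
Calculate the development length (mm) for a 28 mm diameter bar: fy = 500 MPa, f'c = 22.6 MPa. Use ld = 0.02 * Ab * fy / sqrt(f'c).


Ab = pi * 28^2 / 4 = 615.752 mm2
ld = 0.02 * 615.752 * 500 / sqrt(22.6)
= 1295.2 mm

1295.2


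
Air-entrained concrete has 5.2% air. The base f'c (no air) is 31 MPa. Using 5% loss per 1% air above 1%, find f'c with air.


Strength loss = (5.2 - 1) * 5 = 21.0%
f'c = 31 * (1 - 21.0/100)
= 24.49 MPa

24.49


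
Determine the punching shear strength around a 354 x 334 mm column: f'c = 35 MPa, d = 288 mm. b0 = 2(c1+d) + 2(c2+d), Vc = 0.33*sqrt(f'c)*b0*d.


b0 = 2*(354 + 288) + 2*(334 + 288) = 2528 mm
Vc = 0.33 * sqrt(35) * 2528 * 288 / 1000
= 1421.4 kN

1421.4


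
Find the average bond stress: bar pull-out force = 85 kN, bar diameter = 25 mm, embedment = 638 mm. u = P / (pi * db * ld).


u = P / (pi * db * ld)
= 85 * 1000 / (pi * 25 * 638)
= 1.696 MPa

1.696


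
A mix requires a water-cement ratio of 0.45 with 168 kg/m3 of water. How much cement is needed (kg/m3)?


Cement = water / (w/c)
= 168 / 0.45
= 373.3 kg/m3

373.3


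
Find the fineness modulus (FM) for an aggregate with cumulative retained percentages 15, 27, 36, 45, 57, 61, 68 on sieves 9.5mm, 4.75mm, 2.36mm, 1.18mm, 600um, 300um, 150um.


FM = sum(cumulative % retained) / 100
= 309 / 100
= 3.09

3.09


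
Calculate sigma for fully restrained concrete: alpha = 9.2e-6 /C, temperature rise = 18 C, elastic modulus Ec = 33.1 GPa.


sigma = alpha * dT * Ec
= 9.2e-6 * 18 * 33.1 * 1000
= 5.481 MPa

5.481


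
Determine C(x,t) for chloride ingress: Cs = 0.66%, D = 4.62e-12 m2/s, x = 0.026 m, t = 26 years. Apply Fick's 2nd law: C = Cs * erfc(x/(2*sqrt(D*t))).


t_seconds = 26 * 365.25 * 24 * 3600 = 820497600.0 s
arg = 0.026 / (2 * sqrt(4.62e-12 * 820497600.0))
= 0.2111
erfc(0.2111) = 0.7652
C = 0.66 * 0.7652 = 0.5051%

0.5051


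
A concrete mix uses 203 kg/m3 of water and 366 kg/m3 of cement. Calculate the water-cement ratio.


w/c = water / cement
w/c = 203 / 366 = 0.555

0.555


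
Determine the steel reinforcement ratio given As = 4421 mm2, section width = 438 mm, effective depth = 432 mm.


rho = As / (b * d)
= 4421 / (438 * 432)
= 0.0234

0.0234


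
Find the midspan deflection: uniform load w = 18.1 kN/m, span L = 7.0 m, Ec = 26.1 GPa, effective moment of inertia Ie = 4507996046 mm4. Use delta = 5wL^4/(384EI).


Convert: L = 7.0 m = 7000 mm, Ec = 26.1 GPa = 26100 MPa
delta = 5 * 18.1 * 7000^4 / (384 * 26100 * 4507996046)
= 4.81 mm

4.81


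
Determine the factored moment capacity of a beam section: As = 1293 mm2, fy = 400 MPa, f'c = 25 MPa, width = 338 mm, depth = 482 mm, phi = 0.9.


a = As * fy / (0.85 * f'c * b)
= 1293 * 400 / (0.85 * 25 * 338)
= 72.0084 mm
Mn = As * fy * (d - a/2) / 10^6
= 230.669 kN-m
phi*Mn = 0.9 * 230.669 = 207.6 kN-m

207.6


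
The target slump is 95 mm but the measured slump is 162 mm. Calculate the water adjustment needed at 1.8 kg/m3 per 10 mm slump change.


Difference = 95 - 162 = -67 mm
Water adjustment = -67 * 1.8 / 10 = -12.1 kg/m3

-12.1


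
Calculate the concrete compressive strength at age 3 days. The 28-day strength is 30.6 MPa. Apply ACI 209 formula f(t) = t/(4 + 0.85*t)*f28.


f(3) = 3 / (4 + 0.85 * 3) * 30.6
= 3 / 6.55 * 30.6
= 14.02 MPa

14.02


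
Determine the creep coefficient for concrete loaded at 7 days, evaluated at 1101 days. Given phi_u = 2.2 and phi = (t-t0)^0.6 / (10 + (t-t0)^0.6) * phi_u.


dt = 1101 - 7 = 1094
phi = 1094^0.6 / (10 + 1094^0.6) * 2.2
= 1.913

1.913


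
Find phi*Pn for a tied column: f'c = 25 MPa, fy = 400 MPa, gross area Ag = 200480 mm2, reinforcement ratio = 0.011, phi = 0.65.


Ast = rho * Ag = 0.011 * 200480 = 2205.28 mm2
phi*Pn = 0.65 * 0.80 * (0.85 * 25 * (200480 - 2205.28) + 400 * 2205.28) / 1000
= 2649.63 kN

2649.63


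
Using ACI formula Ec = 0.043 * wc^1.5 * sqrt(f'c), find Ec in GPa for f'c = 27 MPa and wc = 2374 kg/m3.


Ec = 0.043 * 2374^1.5 * sqrt(27) / 1000
= 25.84 GPa

25.84


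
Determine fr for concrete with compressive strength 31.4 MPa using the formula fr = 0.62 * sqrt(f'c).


fr = 0.62 * sqrt(31.4)
= 3.474 MPa

3.474


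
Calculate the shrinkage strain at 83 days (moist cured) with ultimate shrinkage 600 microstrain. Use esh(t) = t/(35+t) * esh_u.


esh(83) = 83 / (35 + 83) * 600
= 83 / 118 * 600
= 422.0 microstrain

422.0


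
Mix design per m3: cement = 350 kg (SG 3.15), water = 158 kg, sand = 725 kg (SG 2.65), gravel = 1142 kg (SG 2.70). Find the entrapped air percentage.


Vol cement = 350 / (3.15 * 1000) = 0.111111 m3
Vol water = 158 / 1000 = 0.158 m3
Vol sand = 725 / (2.65 * 1000) = 0.273585 m3
Vol gravel = 1142 / (2.70 * 1000) = 0.422963 m3
Total solid + water volume = 0.965659 m3
Air = (1 - 0.965659) * 100 = 3.43%

3.43


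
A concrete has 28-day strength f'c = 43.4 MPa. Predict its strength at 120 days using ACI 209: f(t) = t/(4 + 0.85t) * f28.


f(120) = 120 / (4 + 0.85 * 120) * 43.4
= 120 / 106.0 * 43.4
= 49.13 MPa

49.13


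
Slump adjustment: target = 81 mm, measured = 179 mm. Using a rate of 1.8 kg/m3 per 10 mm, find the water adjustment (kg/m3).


Difference = 81 - 179 = -98 mm
Water adjustment = -98 * 1.8 / 10 = -17.6 kg/m3

-17.6


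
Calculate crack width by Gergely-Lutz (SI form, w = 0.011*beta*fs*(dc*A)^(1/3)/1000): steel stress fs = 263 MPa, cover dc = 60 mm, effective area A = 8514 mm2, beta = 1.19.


w = 0.011 * beta * fs * (dc * A)^(1/3) / 1000
= 0.011 * 1.19 * 263 * (60 * 8514)^(1/3) / 1000
= 0.275 mm

0.275


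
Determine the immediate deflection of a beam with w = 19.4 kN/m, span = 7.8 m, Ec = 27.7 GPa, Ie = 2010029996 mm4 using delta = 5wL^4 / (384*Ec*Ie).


Convert: L = 7.8 m = 7800 mm, Ec = 27.7 GPa = 27700 MPa
delta = 5 * 19.4 * 7800^4 / (384 * 27700 * 2010029996)
= 16.79 mm

16.79


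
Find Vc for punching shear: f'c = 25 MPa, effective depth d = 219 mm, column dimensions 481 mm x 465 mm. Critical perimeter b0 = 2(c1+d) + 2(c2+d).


b0 = 2*(481 + 219) + 2*(465 + 219) = 2768 mm
Vc = 0.33 * sqrt(25) * 2768 * 219 / 1000
= 1000.22 kN

1000.22


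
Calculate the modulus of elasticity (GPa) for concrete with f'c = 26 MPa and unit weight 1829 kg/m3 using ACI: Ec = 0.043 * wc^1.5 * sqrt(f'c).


Ec = 0.043 * 1829^1.5 * sqrt(26) / 1000
= 17.15 GPa

17.15


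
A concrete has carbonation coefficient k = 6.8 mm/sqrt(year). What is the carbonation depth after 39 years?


depth = k * sqrt(t)
= 6.8 * sqrt(39)
= 42.47 mm

42.47


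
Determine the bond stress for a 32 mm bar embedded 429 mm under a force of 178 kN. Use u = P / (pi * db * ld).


u = P / (pi * db * ld)
= 178 * 1000 / (pi * 32 * 429)
= 4.127 MPa

4.127


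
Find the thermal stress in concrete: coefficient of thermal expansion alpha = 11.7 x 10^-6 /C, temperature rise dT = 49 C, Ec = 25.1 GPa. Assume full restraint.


sigma = alpha * dT * Ec
= 11.7e-6 * 49 * 25.1 * 1000
= 14.39 MPa

14.39


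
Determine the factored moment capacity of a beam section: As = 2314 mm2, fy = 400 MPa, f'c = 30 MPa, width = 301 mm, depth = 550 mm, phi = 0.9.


a = As * fy / (0.85 * f'c * b)
= 2314 * 400 / (0.85 * 30 * 301)
= 120.5915 mm
Mn = As * fy * (d - a/2) / 10^6
= 453.2703 kN-m
phi*Mn = 0.9 * 453.2703 = 407.94 kN-m

407.94


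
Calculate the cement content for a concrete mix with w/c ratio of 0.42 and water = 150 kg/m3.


Cement = water / (w/c)
= 150 / 0.42
= 357.1 kg/m3

357.1


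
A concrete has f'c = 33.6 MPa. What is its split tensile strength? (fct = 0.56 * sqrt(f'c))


fct = 0.56 * sqrt(33.6)
= 0.56 * 5.797
= 3.246 MPa

3.246


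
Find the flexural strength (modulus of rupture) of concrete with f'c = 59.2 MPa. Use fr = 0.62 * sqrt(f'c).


fr = 0.62 * sqrt(59.2)
= 4.77 MPa

4.77


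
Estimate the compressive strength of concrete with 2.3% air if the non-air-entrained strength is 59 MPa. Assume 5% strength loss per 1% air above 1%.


Strength loss = (2.3 - 1) * 5 = 6.5%
f'c = 59 * (1 - 6.5/100)
= 55.17 MPa

55.17


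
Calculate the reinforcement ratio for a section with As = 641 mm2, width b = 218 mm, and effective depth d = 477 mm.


rho = As / (b * d)
= 641 / (218 * 477)
= 0.0062

0.0062


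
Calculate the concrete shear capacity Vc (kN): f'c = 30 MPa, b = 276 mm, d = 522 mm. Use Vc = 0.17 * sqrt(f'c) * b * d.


Vc = 0.17 * sqrt(30) * 276 * 522 / 1000
= 134.15 kN

134.15


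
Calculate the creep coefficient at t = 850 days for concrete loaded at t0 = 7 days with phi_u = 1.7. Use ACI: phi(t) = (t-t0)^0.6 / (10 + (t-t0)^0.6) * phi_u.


dt = 850 - 7 = 843
phi = 843^0.6 / (10 + 843^0.6) * 1.7
= 1.446

1.446


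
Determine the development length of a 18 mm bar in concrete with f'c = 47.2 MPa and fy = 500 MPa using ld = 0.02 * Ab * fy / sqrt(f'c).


Ab = pi * 18^2 / 4 = 254.469 mm2
ld = 0.02 * 254.469 * 500 / sqrt(47.2)
= 370.4 mm

370.4


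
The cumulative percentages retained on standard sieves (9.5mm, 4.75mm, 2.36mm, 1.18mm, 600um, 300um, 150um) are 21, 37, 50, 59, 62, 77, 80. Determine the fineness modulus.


FM = sum(cumulative % retained) / 100
= 386 / 100
= 3.86

3.86


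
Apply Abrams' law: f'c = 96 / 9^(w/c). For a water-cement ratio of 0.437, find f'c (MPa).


f'c = 96 / 9^0.437
= 96 / 2.612
= 36.75 MPa

36.75


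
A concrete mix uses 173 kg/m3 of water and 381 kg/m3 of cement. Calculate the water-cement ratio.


w/c = water / cement
w/c = 173 / 381 = 0.454

0.454


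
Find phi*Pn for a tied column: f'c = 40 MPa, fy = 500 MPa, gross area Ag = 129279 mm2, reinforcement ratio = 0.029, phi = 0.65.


Ast = rho * Ag = 0.029 * 129279 = 3749.091 mm2
phi*Pn = 0.65 * 0.80 * (0.85 * 40 * (129279 - 3749.091) + 500 * 3749.091) / 1000
= 3194.13 kN

3194.13


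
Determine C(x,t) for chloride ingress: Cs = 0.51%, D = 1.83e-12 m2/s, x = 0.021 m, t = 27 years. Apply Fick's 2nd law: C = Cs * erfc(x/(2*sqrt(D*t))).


t_seconds = 27 * 365.25 * 24 * 3600 = 852055200.0 s
arg = 0.021 / (2 * sqrt(1.83e-12 * 852055200.0))
= 0.2659
erfc(0.2659) = 0.7069
C = 0.51 * 0.7069 = 0.3605%

0.3605


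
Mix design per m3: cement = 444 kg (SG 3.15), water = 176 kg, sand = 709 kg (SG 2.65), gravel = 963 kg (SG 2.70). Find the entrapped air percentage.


Vol cement = 444 / (3.15 * 1000) = 0.140952 m3
Vol water = 176 / 1000 = 0.176 m3
Vol sand = 709 / (2.65 * 1000) = 0.267547 m3
Vol gravel = 963 / (2.70 * 1000) = 0.356667 m3
Total solid + water volume = 0.941166 m3
Air = (1 - 0.941166) * 100 = 5.88%

5.88


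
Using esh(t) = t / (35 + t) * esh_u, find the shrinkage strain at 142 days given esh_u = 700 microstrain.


esh(142) = 142 / (35 + 142) * 700
= 142 / 177 * 700
= 561.6 microstrain

561.6


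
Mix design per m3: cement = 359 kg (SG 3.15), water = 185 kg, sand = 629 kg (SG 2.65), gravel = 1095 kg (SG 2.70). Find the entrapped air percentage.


Vol cement = 359 / (3.15 * 1000) = 0.113968 m3
Vol water = 185 / 1000 = 0.185 m3
Vol sand = 629 / (2.65 * 1000) = 0.237358 m3
Vol gravel = 1095 / (2.70 * 1000) = 0.405556 m3
Total solid + water volume = 0.941882 m3
Air = (1 - 0.941882) * 100 = 5.81%

5.81


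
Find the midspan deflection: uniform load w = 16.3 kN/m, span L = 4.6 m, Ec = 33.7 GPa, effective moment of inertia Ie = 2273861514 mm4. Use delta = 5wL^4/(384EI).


Convert: L = 4.6 m = 4600 mm, Ec = 33.7 GPa = 33700 MPa
delta = 5 * 16.3 * 4600^4 / (384 * 33700 * 2273861514)
= 1.24 mm

1.24


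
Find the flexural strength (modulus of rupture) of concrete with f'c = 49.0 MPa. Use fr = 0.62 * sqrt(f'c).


fr = 0.62 * sqrt(49.0)
= 4.34 MPa

4.34


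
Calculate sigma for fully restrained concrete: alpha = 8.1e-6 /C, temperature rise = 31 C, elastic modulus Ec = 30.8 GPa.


sigma = alpha * dT * Ec
= 8.1e-6 * 31 * 30.8 * 1000
= 7.734 MPa

7.734


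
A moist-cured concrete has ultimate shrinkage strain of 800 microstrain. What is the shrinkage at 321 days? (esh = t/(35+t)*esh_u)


esh(321) = 321 / (35 + 321) * 800
= 321 / 356 * 800
= 721.3 microstrain

721.3


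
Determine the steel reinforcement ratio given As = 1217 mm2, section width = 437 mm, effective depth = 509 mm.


rho = As / (b * d)
= 1217 / (437 * 509)
= 0.0055

0.0055


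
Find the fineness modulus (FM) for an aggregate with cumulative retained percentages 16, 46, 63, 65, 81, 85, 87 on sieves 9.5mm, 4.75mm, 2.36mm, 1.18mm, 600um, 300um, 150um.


FM = sum(cumulative % retained) / 100
= 443 / 100
= 4.43

4.43


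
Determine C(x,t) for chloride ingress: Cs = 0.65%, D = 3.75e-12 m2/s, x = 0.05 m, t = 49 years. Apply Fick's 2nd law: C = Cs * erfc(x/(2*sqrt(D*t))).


t_seconds = 49 * 365.25 * 24 * 3600 = 1546322400.0 s
arg = 0.05 / (2 * sqrt(3.75e-12 * 1546322400.0))
= 0.3283
erfc(0.3283) = 0.6424
C = 0.65 * 0.6424 = 0.4176%

0.4176


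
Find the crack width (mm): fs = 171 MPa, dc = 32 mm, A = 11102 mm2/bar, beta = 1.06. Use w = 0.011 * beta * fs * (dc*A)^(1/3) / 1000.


w = 0.011 * beta * fs * (dc * A)^(1/3) / 1000
= 0.011 * 1.06 * 171 * (32 * 11102)^(1/3) / 1000
= 0.141 mm

0.141


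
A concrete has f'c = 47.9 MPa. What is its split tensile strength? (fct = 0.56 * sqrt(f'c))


fct = 0.56 * sqrt(47.9)
= 0.56 * 6.921
= 3.876 MPa

3.876


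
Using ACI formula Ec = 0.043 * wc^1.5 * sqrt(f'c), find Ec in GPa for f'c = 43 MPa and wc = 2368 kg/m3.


Ec = 0.043 * 2368^1.5 * sqrt(43) / 1000
= 32.49 GPa

32.49


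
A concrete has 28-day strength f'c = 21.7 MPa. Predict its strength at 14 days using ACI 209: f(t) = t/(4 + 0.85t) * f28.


f(14) = 14 / (4 + 0.85 * 14) * 21.7
= 14 / 15.9 * 21.7
= 19.11 MPa

19.11


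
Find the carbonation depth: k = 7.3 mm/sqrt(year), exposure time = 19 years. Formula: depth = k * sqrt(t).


depth = k * sqrt(t)
= 7.3 * sqrt(19)
= 31.82 mm

31.82


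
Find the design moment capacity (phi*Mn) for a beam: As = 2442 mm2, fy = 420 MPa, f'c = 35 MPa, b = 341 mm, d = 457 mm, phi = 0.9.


a = As * fy / (0.85 * f'c * b)
= 2442 * 420 / (0.85 * 35 * 341)
= 101.1006 mm
Mn = As * fy * (d - a/2) / 10^6
= 416.8711 kN-m
phi*Mn = 0.9 * 416.8711 = 375.18 kN-m

375.18


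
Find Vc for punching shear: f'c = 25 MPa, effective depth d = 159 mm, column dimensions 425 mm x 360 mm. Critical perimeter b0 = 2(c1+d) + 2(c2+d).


b0 = 2*(425 + 159) + 2*(360 + 159) = 2206 mm
Vc = 0.33 * sqrt(25) * 2206 * 159 / 1000
= 578.74 kN

578.74


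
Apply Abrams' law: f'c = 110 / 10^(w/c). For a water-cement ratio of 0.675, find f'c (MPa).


f'c = 110 / 10^0.675
= 110 / 4.732
= 23.25 MPa

23.25


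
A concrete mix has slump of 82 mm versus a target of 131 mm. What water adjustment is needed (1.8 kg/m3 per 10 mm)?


Difference = 131 - 82 = 49 mm
Water adjustment = 49 * 1.8 / 10 = 8.8 kg/m3

8.8


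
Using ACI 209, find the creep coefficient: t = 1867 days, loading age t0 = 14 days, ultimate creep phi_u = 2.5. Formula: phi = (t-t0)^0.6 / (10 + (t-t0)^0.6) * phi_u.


dt = 1867 - 14 = 1853
phi = 1853^0.6 / (10 + 1853^0.6) * 2.5
= 2.253

2.253


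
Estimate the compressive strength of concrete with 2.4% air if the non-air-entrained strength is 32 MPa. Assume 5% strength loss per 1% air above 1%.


Strength loss = (2.4 - 1) * 5 = 7.0%
f'c = 32 * (1 - 7.0/100)
= 29.76 MPa

29.76
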